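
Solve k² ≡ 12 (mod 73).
The square roots of 12 mod 73 are 42 and 31. Verify: 42² = 1764 ≡ 12 (mod 73)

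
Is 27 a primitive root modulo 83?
p - 1 = 82 has prime divisors 2, 41. Check 27^(82/q) mod 83 for each: 27^(82/2) = 27^41 ≡ 1, 27^(82/41) = 27^2 ≡ 65 (mod 83). Since 27^41 ≡ 1 (mod 83), the order of 27 divides 41 (in fact the order is 41) ≠ 82, so it is not a primitive root.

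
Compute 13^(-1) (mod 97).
13^(-1) ≡ 15 (mod 97). Verification: 13 × 15 = 195 ≡ 1 (mod 97)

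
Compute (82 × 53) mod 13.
4

(82 × 53) = 4346
4346 mod 13 = 4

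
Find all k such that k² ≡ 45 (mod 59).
The square roots of 45 mod 59 are 35 and 24. Verify: 35² = 1225 ≡ 45 (mod 59)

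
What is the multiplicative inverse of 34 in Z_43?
34^(-1) ≡ 19 (mod 43). Verification: 34 × 19 = 646 ≡ 1 (mod 43)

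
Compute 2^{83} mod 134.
20

Using successive squaring:
Binary expansion of 83: 1010011
Powers of 2 mod 134 (each is the square of the previous):
  2^1 ≡ 2 (mod 134)
  2^2 ≡ 2² = 4 ≡ 4 (mod 134)
  2^4 ≡ 4² = 16 ≡ 16 (mod 134)
  2^8 ≡ 16² = 256 ≡ 122 (mod 134)
  2^16 ≡ 122² = 14884 ≡ 10 (mod 134)
  2^32 ≡ 10² = 100 ≡ 100 (mod 134)
  2^64 ≡ 100² = 10000 ≡ 84 (mod 134)
83 = 64 + 16 + 2 + 1, so 2^83 = 2^64 × 2^16 × 2^2 × 2^1 ≡ 84 × 10 × 4 × 2 (mod 134)
Multiplying step by step:
  84 × 10 = 840 ≡ 36 (mod 134)
  36 × 4 = 144 ≡ 10 (mod 134)
  10 × 2 = 20 ≡ 20 (mod 134)
Result: 2^83 ≡ 20 (mod 134)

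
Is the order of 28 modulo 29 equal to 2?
Yes, ord_29(28) = 2.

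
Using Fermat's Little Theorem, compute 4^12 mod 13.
By Fermat's Little Theorem, 4^{12} ≡ 1 (mod 13) since 13 is prime and gcd(4, 13) = 1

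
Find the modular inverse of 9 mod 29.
9^(-1) ≡ 13 (mod 29). Verification: 9 × 13 = 117 ≡ 1 (mod 29)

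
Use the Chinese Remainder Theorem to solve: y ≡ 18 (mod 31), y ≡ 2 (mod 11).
266

Using the Chinese Remainder Theorem:
M = product of moduli = 341
For equation 1: M_1 = 11, 11 ≡ 11 (mod 31), inverse of 11 mod 31 is 17 (check: 11 × 17 = 187 ≡ 1 (mod 31))
For equation 2: M_2 = 31, 31 ≡ 9 (mod 11), inverse of 31 mod 11 is 5 (check: 9 × 5 = 45 ≡ 1 (mod 11))
Combine: y ≡ Σ r_i×M_i×(M_i⁻¹ mod m_i) = 18×11×17 + 2×31×5 = 3366 + 310 = 3676
3676 mod 341 = 266
y ≡ 266 (mod 341)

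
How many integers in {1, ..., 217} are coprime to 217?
180

Prime factorization: 217 = 7 × 31
Using the formula φ(n) = n × Π(1 - 1/p) for each prime factor p:
φ(217) = 217 × (1 - 1/7) × (1 - 1/31)
φ(217) = 180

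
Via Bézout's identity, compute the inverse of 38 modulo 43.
Extended GCD: 38(17) + 43(-15) = 1. So 38^(-1) ≡ 17 ≡ 17 (mod 43). Verify: 38 × 17 = 646 ≡ 1 (mod 43)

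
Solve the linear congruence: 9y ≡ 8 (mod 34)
16

Since gcd(9, 34) = 1 divides 8, a solution exists.
Multiply both sides by the inverse of 9 mod 34:
  9^(-1) mod 34 = 19
  x ≡ 19 × 8 ≡ 152 ≡ 16 (mod 34)
Verification: 9 × 16 = 144 = 4 × 34 + 8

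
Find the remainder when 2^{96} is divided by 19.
By Fermat: 2^{18} ≡ 1 (mod 19). 96 = 5×18 + 6. So 2^{96} ≡ 2^{6} ≡ 7 (mod 19)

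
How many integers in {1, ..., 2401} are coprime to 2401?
2058

Prime factorization: 2401 = 7^4
Using the formula φ(n) = n × Π(1 - 1/p) for each prime factor p:
φ(2401) = 2401 × (1 - 1/7)
φ(2401) = 2058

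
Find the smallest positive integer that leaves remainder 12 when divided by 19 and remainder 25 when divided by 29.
M = 19 × 29 = 551. M₁ = 29, y₁ ≡ 2 (mod 19). M₂ = 19, y₂ ≡ 26 (mod 29). r = 12×29×2 + 25×19×26 ≡ 373 (mod 551). The smallest positive such number is 373.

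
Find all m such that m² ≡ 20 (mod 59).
The square roots of 20 mod 59 are 16 and 43. Verify: 16² = 256 ≡ 20 (mod 59)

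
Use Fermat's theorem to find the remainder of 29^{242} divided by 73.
23

By Fermat's Little Theorem, a^(p-1) ≡ 1 (mod p) for prime p and gcd(a, p) = 1
Here p = 73, so 29^72 ≡ 1 (mod 73)
We can reduce the exponent: 242 mod 72 = 26
So 29^242 ≡ 29^26 (mod 73)
Computing: 29^26 mod 73 = 23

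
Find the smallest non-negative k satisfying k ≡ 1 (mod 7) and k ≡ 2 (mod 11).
M = 7 × 11 = 77. M₁ = 11, y₁ ≡ 2 (mod 7). M₂ = 7, y₂ ≡ 8 (mod 11). k = 1×11×2 + 2×7×8 ≡ 57 (mod 77)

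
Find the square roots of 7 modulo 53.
The square roots of 7 mod 53 are 22 and 31. Verify: 22² = 484 ≡ 7 (mod 53)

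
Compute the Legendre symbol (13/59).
(13/59) = 13^{29} mod 59 = -1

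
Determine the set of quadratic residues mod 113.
QRs mod 113: {1, 2, 4, 7, 8, 9, 11, 13, 14, 15, 16, 18, 22, 25, 26, 28, 30, 31, 32, 36, 41, 44, 49, 50, 51, 52, 53, 56, 57, 60, 61, 62, 63, 64, 69, 72, 77, 81, 82, 83, 85, 87, 88, 91, 95, 97, 98, 99, 100, 102, 104, 105, 106, 109, 111, 112}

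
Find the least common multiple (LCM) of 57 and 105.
1995

First find GCD(57, 105) using the Euclidean algorithm:
57 = 0 × 105 + 57
105 = 1 × 57 + 48
57 = 1 × 48 + 9
48 = 5 × 9 + 3
9 = 3 × 3 + 0
GCD(57, 105) = 3

LCM formula: LCM(a, b) = (a × b) / GCD(a, b)
LCM(57, 105) = (57 × 105) / 3
LCM(57, 105) = 5985 / 3
LCM(57, 105) = 1995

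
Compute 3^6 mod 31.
6 = 4 + 2 (binary 110). Repeated squaring mod 31: 3^1 ≡ 3; 3^2 ≡ 3² = 9 ≡ 9; 3^4 ≡ 9² = 81 ≡ 19. Multiply: 3^6 = 3^4 × 3^2 ≡ 19 × 9 (mod 31): 19 × 9 = 171 ≡ 16. So 3^6 ≡ 16 (mod 31).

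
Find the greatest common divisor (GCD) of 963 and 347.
1

Using the Euclidean algorithm:
963 = 2 × 347 + 269
347 = 1 × 269 + 78
269 = 3 × 78 + 35
78 = 2 × 35 + 8
35 = 4 × 8 + 3
8 = 2 × 3 + 2
3 = 1 × 2 + 1
2 = 2 × 1 + 0

GCD(963, 347) = 1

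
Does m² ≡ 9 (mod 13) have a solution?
By Euler's criterion: 9^{6} ≡ 1 (mod 13). Since this equals 1, 9 is a QR.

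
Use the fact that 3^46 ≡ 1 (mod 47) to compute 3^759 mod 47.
By Fermat: 3^{46} ≡ 1 (mod 47). 759 ≡ 23 (mod 46). So 3^{759} ≡ 3^{23} ≡ 1 (mod 47)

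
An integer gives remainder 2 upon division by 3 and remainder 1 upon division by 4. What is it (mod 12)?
M = 3 × 4 = 12. M₁ = 4, y₁ ≡ 1 (mod 3). M₂ = 3, y₂ ≡ 3 (mod 4). k = 2×4×1 + 1×3×3 ≡ 5 (mod 12). The smallest positive such number is 5.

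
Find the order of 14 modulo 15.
Powers of 14 mod 15: 14^1≡14, 14^2≡1. Order = 2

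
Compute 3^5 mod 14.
5 = 4 + 1 (binary 101). Repeated squaring mod 14: 3^1 ≡ 3; 3^2 ≡ 3² = 9 ≡ 9; 3^4 ≡ 9² = 81 ≡ 11. Multiply: 3^5 = 3^4 × 3^1 ≡ 11 × 3 (mod 14): 11 × 3 = 33 ≡ 5. So 3^5 ≡ 5 (mod 14).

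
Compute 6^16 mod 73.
Using repeated squaring. 16 = 16 (binary 10000). Repeated squaring mod 73: 6^1 ≡ 6; 6^2 ≡ 6² = 36 ≡ 36; 6^4 ≡ 36² = 1296 ≡ 55; 6^8 ≡ 55² = 3025 ≡ 32; 6^16 ≡ 32² = 1024 ≡ 2. So 6^16 ≡ 2 (mod 73).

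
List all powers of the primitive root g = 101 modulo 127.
g^1, g^2, ..., g^{126} mod 127: {101, 41, 77, 30, 109, 87, 24, 11, 95, 70, 85, 76, 56, 68, 10, 121, 29, 8, 46, 74, 108, 113, 110, 61, 65, 88, 125, 52, 45, 100, 67, 36, 80, 79, 105, 64, 114, 84, 102, 15, 118, 107, 12, 69, 111, 35, 106, 38, 28, 34, 5, 124, 78, 4, 23, 37, 54, 120, 55, 94, 96, 44, 126, 26, 86, 50, 97, 18, 40, 103, 116, 32, 57, 42, 51, 71, 59, 117, 6, 98, 119, 81, 53, 19, 14, 17, 66, 62, 39, 2, 75, 82, 27, 60, 91, 47, 48, 22, 63, 13, 43, 25, 112, 9, 20, 115, 58, 16, 92, 21, 89, 99, 93, 122, 3, 49, 123, 104, 90, 73, 7, 72, 33, 31, 83, 1}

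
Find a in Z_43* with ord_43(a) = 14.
2 has order 14 mod 43 since 2^{14} ≡ 1 (mod 43) and no smaller power works.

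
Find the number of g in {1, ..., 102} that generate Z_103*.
Number of primitive roots mod 103 = φ(102) = 32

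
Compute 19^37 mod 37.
Using Fermat: 19^{36} ≡ 1 (mod 37). 37 ≡ 1 (mod 36). So 19^{37} ≡ 19^{1} ≡ 19 (mod 37)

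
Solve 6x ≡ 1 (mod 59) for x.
10

Using Extended Euclidean Algorithm:
gcd(6, 59) = 1
Bezout coefficients: 6 × 10 + 59 × -1 = 1
So 6 × 10 ≡ 1 (mod 59)
The inverse is 10 mod 59 = 10
Verification: 6 × 10 = 60 = 1 × 59 + 1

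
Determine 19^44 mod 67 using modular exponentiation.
Using repeated squaring. 44 = 32 + 8 + 4 (binary 101100). Repeated squaring mod 67: 19^1 ≡ 19; 19^2 ≡ 19² = 361 ≡ 26; 19^4 ≡ 26² = 676 ≡ 6; 19^8 ≡ 6² = 36 ≡ 36; 19^16 ≡ 36² = 1296 ≡ 23; 19^32 ≡ 23² = 529 ≡ 60. Multiply: 19^44 = 19^32 × 19^8 × 19^4 ≡ 60 × 36 × 6 (mod 67): 60 × 36 = 2160 ≡ 16; 16 × 6 = 96 ≡ 29. So 19^44 ≡ 29 (mod 67).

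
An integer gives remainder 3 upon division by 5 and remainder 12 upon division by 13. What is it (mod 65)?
M = 5 × 13 = 65. M₁ = 13, y₁ ≡ 2 (mod 5). M₂ = 5, y₂ ≡ 8 (mod 13). k = 3×13×2 + 12×5×8 ≡ 38 (mod 65). The smallest positive such number is 38.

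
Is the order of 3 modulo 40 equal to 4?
Yes, ord_40(3) = 4.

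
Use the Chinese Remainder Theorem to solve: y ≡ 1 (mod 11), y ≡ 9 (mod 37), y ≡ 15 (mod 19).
4005

Using the Chinese Remainder Theorem:
M = product of moduli = 7733
For equation 1: M_1 = 703, 703 ≡ 10 (mod 11), inverse of 703 mod 11 is 10 (check: 10 × 10 = 100 ≡ 1 (mod 11))
For equation 2: M_2 = 209, 209 ≡ 24 (mod 37), inverse of 209 mod 37 is 17 (check: 24 × 17 = 408 ≡ 1 (mod 37))
For equation 3: M_3 = 407, 407 ≡ 8 (mod 19), inverse of 407 mod 19 is 12 (check: 8 × 12 = 96 ≡ 1 (mod 19))
Combine: y ≡ Σ r_i×M_i×(M_i⁻¹ mod m_i) = 1×703×10 + 9×209×17 + 15×407×12 = 7030 + 31977 + 73260 = 112267
112267 mod 7733 = 4005
y ≡ 4005 (mod 7733)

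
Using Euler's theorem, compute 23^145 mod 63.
By Euler: 23^{36} ≡ 1 (mod 63) since gcd(23, 63) = 1. 145 = 4×36 + 1. So 23^{145} ≡ 23^{1} ≡ 23 (mod 63)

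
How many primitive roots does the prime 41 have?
Number of primitive roots mod 41 = φ(40) = 16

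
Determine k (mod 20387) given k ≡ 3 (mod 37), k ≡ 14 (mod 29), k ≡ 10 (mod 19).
15210

Using the Chinese Remainder Theorem:
M = product of moduli = 20387
For equation 1: M_1 = 551, 551 ≡ 33 (mod 37), inverse of 551 mod 37 is 9 (check: 33 × 9 = 297 ≡ 1 (mod 37))
For equation 2: M_2 = 703, 703 ≡ 7 (mod 29), inverse of 703 mod 29 is 25 (check: 7 × 25 = 175 ≡ 1 (mod 29))
For equation 3: M_3 = 1073, 1073 ≡ 9 (mod 19), inverse of 1073 mod 19 is 17 (check: 9 × 17 = 153 ≡ 1 (mod 19))
Combine: k ≡ Σ r_i×M_i×(M_i⁻¹ mod m_i) = 3×551×9 + 14×703×25 + 10×1073×17 = 14877 + 246050 + 182410 = 443337
443337 mod 20387 = 15210
k ≡ 15210 (mod 20387)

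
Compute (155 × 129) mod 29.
14

(155 × 129) = 19995
19995 mod 29 = 14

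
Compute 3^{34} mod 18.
9

Using successive squaring:
Binary expansion of 34: 100010
Powers of 3 mod 18 (each is the square of the previous):
  3^1 ≡ 3 (mod 18)
  3^2 ≡ 3² = 9 ≡ 9 (mod 18)
  3^4 ≡ 9² = 81 ≡ 9 (mod 18)
  3^8 ≡ 9² = 81 ≡ 9 (mod 18)
  3^16 ≡ 9² = 81 ≡ 9 (mod 18)
  3^32 ≡ 9² = 81 ≡ 9 (mod 18)
34 = 32 + 2, so 3^34 = 3^32 × 3^2 ≡ 9 × 9 (mod 18)
Multiplying step by step:
  9 × 9 = 81 ≡ 9 (mod 18)
Result: 3^34 ≡ 9 (mod 18)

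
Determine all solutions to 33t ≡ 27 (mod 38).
25

Since gcd(33, 38) = 1 divides 27, a solution exists.
Multiply both sides by the inverse of 33 mod 38:
  33^(-1) mod 38 = 15
  x ≡ 15 × 27 ≡ 405 ≡ 25 (mod 38)
Verification: 33 × 25 = 825 = 21 × 38 + 27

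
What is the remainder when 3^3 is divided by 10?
3 = 2 + 1 (binary 11). Repeated squaring mod 10: 3^1 ≡ 3; 3^2 ≡ 3² = 9 ≡ 9. Multiply: 3^3 = 3^2 × 3^1 ≡ 9 × 3 (mod 10): 9 × 3 = 27 ≡ 7. So 3^3 ≡ 7 (mod 10).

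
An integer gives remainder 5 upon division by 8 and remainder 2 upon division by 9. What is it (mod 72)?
M = 8 × 9 = 72. M₁ = 9, y₁ ≡ 1 (mod 8). M₂ = 8, y₂ ≡ 8 (mod 9). y = 5×9×1 + 2×8×8 ≡ 29 (mod 72). The smallest positive such number is 29.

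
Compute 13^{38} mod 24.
1

Using successive squaring:
Binary expansion of 38: 100110
Powers of 13 mod 24 (each is the square of the previous):
  13^1 ≡ 13 (mod 24)
  13^2 ≡ 13² = 169 ≡ 1 (mod 24)
  13^4 ≡ 1² = 1 ≡ 1 (mod 24)
  13^8 ≡ 1² = 1 ≡ 1 (mod 24)
  13^16 ≡ 1² = 1 ≡ 1 (mod 24)
  13^32 ≡ 1² = 1 ≡ 1 (mod 24)
38 = 32 + 4 + 2, so 13^38 = 13^32 × 13^4 × 13^2 ≡ 1 × 1 × 1 (mod 24)
Multiplying step by step:
  1 × 1 = 1 ≡ 1 (mod 24)
  1 × 1 = 1 ≡ 1 (mod 24)
Result: 13^38 ≡ 1 (mod 24)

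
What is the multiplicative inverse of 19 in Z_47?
5

Using Extended Euclidean Algorithm:
gcd(19, 47) = 1
Bezout coefficients: 19 × 5 + 47 × -2 = 1
So 19 × 5 ≡ 1 (mod 47)
The inverse is 5 mod 47 = 5
Verification: 19 × 5 = 95 = 2 × 47 + 1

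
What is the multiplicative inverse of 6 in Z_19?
16

Using Extended Euclidean Algorithm:
gcd(6, 19) = 1
Bezout coefficients: 6 × -3 + 19 × 1 = 1
So 6 × -3 ≡ 1 (mod 19)
The inverse is -3 mod 19 = 16
Verification: 6 × 16 = 96 = 5 × 19 + 1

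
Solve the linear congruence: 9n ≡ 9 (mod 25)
1

Since gcd(9, 25) = 1 divides 9, a solution exists.
Multiply both sides by the inverse of 9 mod 25:
  9^(-1) mod 25 = 14
  x ≡ 14 × 9 ≡ 126 ≡ 1 (mod 25)
Verification: 9 × 1 = 9 = 0 × 25 + 9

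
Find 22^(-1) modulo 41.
28

Using Extended Euclidean Algorithm:
gcd(22, 41) = 1
Bezout coefficients: 22 × -13 + 41 × 7 = 1
So 22 × -13 ≡ 1 (mod 41)
The inverse is -13 mod 41 = 28
Verification: 22 × 28 = 616 = 15 × 41 + 1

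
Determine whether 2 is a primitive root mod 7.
p - 1 = 6 has prime divisors 2, 3. Check 2^(6/q) mod 7 for each: 2^(6/2) = 2^3 ≡ 1, 2^(6/3) = 2^2 ≡ 4 (mod 7). Since 2^3 ≡ 1 (mod 7), the order of 2 divides 3 (in fact the order is 3) ≠ 6, so it is not a primitive root.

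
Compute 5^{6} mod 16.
9

Using successive squaring:
Binary expansion of 6: 110
Powers of 5 mod 16 (each is the square of the previous):
  5^1 ≡ 5 (mod 16)
  5^2 ≡ 5² = 25 ≡ 9 (mod 16)
  5^4 ≡ 9² = 81 ≡ 1 (mod 16)
6 = 4 + 2, so 5^6 = 5^4 × 5^2 ≡ 1 × 9 (mod 16)
Multiplying step by step:
  1 × 9 = 9 ≡ 9 (mod 16)
Result: 5^6 ≡ 9 (mod 16)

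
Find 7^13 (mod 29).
Using repeated squaring. 13 = 8 + 4 + 1 (binary 1101). Repeated squaring mod 29: 7^1 ≡ 7; 7^2 ≡ 7² = 49 ≡ 20; 7^4 ≡ 20² = 400 ≡ 23; 7^8 ≡ 23² = 529 ≡ 7. Multiply: 7^13 = 7^8 × 7^4 × 7^1 ≡ 7 × 23 × 7 (mod 29): 7 × 23 = 161 ≡ 16; 16 × 7 = 112 ≡ 25. So 7^13 ≡ 25 (mod 29).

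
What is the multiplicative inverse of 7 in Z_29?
25

Using Extended Euclidean Algorithm:
gcd(7, 29) = 1
Bezout coefficients: 7 × -4 + 29 × 1 = 1
So 7 × -4 ≡ 1 (mod 29)
The inverse is -4 mod 29 = 25
Verification: 7 × 25 = 175 = 6 × 29 + 1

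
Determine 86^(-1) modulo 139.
86^(-1) ≡ 118 (mod 139). Verification: 86 × 118 = 10148 ≡ 1 (mod 139)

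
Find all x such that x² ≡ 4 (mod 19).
The square roots of 4 mod 19 are 17 and 2. Verify: 17² = 289 ≡ 4 (mod 19)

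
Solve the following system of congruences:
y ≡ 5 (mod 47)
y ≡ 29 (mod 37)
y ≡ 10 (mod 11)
15421

Using the Chinese Remainder Theorem:
M = product of moduli = 19129
For equation 1: M_1 = 407, 407 ≡ 31 (mod 47), inverse of 407 mod 47 is 44 (check: 31 × 44 = 1364 ≡ 1 (mod 47))
For equation 2: M_2 = 517, 517 ≡ 36 (mod 37), inverse of 517 mod 37 is 36 (check: 36 × 36 = 1296 ≡ 1 (mod 37))
For equation 3: M_3 = 1739, 1739 ≡ 1 (mod 11), inverse of 1739 mod 11 is 1 (check: 1 × 1 = 1 ≡ 1 (mod 11))
Combine: y ≡ Σ r_i×M_i×(M_i⁻¹ mod m_i) = 5×407×44 + 29×517×36 + 10×1739×1 = 89540 + 539748 + 17390 = 646678
646678 mod 19129 = 15421
y ≡ 15421 (mod 19129)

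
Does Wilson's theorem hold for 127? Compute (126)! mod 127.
(126)! mod 127 = 126. Since this equals -1 (mod 127), Wilson confirms 127 is prime.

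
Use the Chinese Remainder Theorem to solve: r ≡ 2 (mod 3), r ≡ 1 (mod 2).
M = 3 × 2 = 6. M₁ = 2, y₁ ≡ 2 (mod 3). M₂ = 3, y₂ ≡ 1 (mod 2). r = 2×2×2 + 1×3×1 ≡ 5 (mod 6)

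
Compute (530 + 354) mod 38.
10

(530 + 354) = 884
884 mod 38 = 10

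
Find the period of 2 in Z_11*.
Powers of 2 mod 11: 2^1≡2, 2^2≡4, 2^3≡8, 2^4≡5, 2^5≡10, 2^6≡9, 2^7≡7, 2^8≡3, 2^9≡6, 2^10≡1. Order = 10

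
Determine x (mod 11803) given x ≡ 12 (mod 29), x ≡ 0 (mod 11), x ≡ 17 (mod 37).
8712

Using the Chinese Remainder Theorem:
M = product of moduli = 11803
For equation 1: M_1 = 407, 407 ≡ 1 (mod 29), inverse of 407 mod 29 is 1 (check: 1 × 1 = 1 ≡ 1 (mod 29))
For equation 2: M_2 = 1073, 1073 ≡ 6 (mod 11), inverse of 1073 mod 11 is 2 (check: 6 × 2 = 12 ≡ 1 (mod 11))
For equation 3: M_3 = 319, 319 ≡ 23 (mod 37), inverse of 319 mod 37 is 29 (check: 23 × 29 = 667 ≡ 1 (mod 37))
Combine: x ≡ Σ r_i×M_i×(M_i⁻¹ mod m_i) = 12×407×1 + 0×1073×2 + 17×319×29 = 4884 + 0 + 157267 = 162151
162151 mod 11803 = 8712
x ≡ 8712 (mod 11803)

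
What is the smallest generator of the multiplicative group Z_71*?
p - 1 = 70 has prime divisors 2, 5, 7. h is a primitive root mod 71 iff h^(70/q) ≢ 1 (mod 71) for each such q.
h = 2: 2^35 ≡ 1, 2^14 ≡ 54, 2^10 ≡ 30 (mod 71); 2^35 ≡ 1, so not a primitive root.
h = 3: 3^35 ≡ 1, 3^14 ≡ 54, 3^10 ≡ 48 (mod 71); 3^35 ≡ 1, so not a primitive root.
h = 4: 4^35 ≡ 1, 4^14 ≡ 5, 4^10 ≡ 48 (mod 71); 4^35 ≡ 1, so not a primitive root.
h = 5: 5^35 ≡ 1, 5^14 ≡ 57, 5^10 ≡ 1 (mod 71); 5^35 ≡ 1, so not a primitive root.
h = 6: 6^35 ≡ 1, 6^14 ≡ 5, 6^10 ≡ 20 (mod 71); 6^35 ≡ 1, so not a primitive root.
h = 7: 7^35 ≡ 70, 7^14 ≡ 54, 7^10 ≡ 45 (mod 71); none is 1, so 7 has order 70 and is a primitive root.
The smallest primitive root mod 71 is g = 7.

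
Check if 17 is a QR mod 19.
By Euler's criterion: 17^{9} ≡ 1 (mod 19). Since this equals 1, 17 is a QR.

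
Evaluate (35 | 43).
(35/43) = 35^{21} mod 43 = 1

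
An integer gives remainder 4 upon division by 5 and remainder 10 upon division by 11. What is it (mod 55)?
M = 5 × 11 = 55. M₁ = 11, y₁ ≡ 1 (mod 5). M₂ = 5, y₂ ≡ 9 (mod 11). n = 4×11×1 + 10×5×9 ≡ 54 (mod 55). The smallest positive such number is 54.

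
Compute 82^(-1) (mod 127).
82^(-1) ≡ 79 (mod 127). Verification: 82 × 79 = 6478 ≡ 1 (mod 127)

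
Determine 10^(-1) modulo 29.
10^(-1) ≡ 3 (mod 29). Verification: 10 × 3 = 30 ≡ 1 (mod 29)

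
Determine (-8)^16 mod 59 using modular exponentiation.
Using repeated squaring. (-8) ≡ 51 (mod 59). 16 = 16 (binary 10000). Repeated squaring mod 59: 51^1 ≡ 51; 51^2 ≡ 51² = 2601 ≡ 5; 51^4 ≡ 5² = 25 ≡ 25; 51^8 ≡ 25² = 625 ≡ 35; 51^16 ≡ 35² = 1225 ≡ 45. So (-8)^16 ≡ 45 (mod 59).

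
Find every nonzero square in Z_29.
QRs mod 29: {1, 4, 5, 6, 7, 9, 13, 16, 20, 22, 23, 24, 25, 28}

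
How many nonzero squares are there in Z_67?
For prime 67, there are (p-1)/2 = (67-1)/2 = 33 quadratic residues (excluding 0).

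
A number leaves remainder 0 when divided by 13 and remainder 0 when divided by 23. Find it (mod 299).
M = 13 × 23 = 299. M₁ = 23, y₁ ≡ 4 (mod 13). M₂ = 13, y₂ ≡ 16 (mod 23). y = 0×23×4 + 0×13×16 ≡ 0 (mod 299)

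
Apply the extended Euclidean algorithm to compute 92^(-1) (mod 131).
Extended GCD: 92(47) + 131(-33) = 1. So 92^(-1) ≡ 47 ≡ 47 (mod 131). Verify: 92 × 47 = 4324 ≡ 1 (mod 131)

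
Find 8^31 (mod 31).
Using Fermat: 8^{30} ≡ 1 (mod 31). 31 ≡ 1 (mod 30). So 8^{31} ≡ 8^{1} ≡ 8 (mod 31)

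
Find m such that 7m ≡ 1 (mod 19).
7^(-1) ≡ 11 (mod 19). Verification: 7 × 11 = 77 ≡ 1 (mod 19)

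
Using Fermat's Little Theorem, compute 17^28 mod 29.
By Fermat's Little Theorem, 17^{28} ≡ 1 (mod 29) since 29 is prime and gcd(17, 29) = 1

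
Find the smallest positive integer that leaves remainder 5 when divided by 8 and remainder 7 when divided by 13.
M = 8 × 13 = 104. M₁ = 13, y₁ ≡ 5 (mod 8). M₂ = 8, y₂ ≡ 5 (mod 13). r = 5×13×5 + 7×8×5 ≡ 85 (mod 104). The smallest positive such number is 85.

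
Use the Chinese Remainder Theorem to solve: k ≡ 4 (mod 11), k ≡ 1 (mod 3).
4

Using the Chinese Remainder Theorem:
M = product of moduli = 33
For equation 1: M_1 = 3, 3 ≡ 3 (mod 11), inverse of 3 mod 11 is 4 (check: 3 × 4 = 12 ≡ 1 (mod 11))
For equation 2: M_2 = 11, 11 ≡ 2 (mod 3), inverse of 11 mod 3 is 2 (check: 2 × 2 = 4 ≡ 1 (mod 3))
Combine: k ≡ Σ r_i×M_i×(M_i⁻¹ mod m_i) = 4×3×4 + 1×11×2 = 48 + 22 = 70
70 mod 33 = 4
k ≡ 4 (mod 33)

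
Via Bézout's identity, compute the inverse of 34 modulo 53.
Extended GCD: 34(-14) + 53(9) = 1. So 34^(-1) ≡ 39 ≡ 39 (mod 53). Verify: 34 × 39 = 1326 ≡ 1 (mod 53)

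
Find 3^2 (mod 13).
2 = 2 (binary 10). Repeated squaring mod 13: 3^1 ≡ 3; 3^2 ≡ 3² = 9 ≡ 9. So 3^2 ≡ 9 (mod 13).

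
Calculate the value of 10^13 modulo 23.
Using repeated squaring. 13 = 8 + 4 + 1 (binary 1101). Repeated squaring mod 23: 10^1 ≡ 10; 10^2 ≡ 10² = 100 ≡ 8; 10^4 ≡ 8² = 64 ≡ 18; 10^8 ≡ 18² = 324 ≡ 2. Multiply: 10^13 = 10^8 × 10^4 × 10^1 ≡ 2 × 18 × 10 (mod 23): 2 × 18 = 36 ≡ 13; 13 × 10 = 130 ≡ 15. So 10^13 ≡ 15 (mod 23).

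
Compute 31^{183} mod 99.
91

Using successive squaring:
Binary expansion of 183: 10110111
Powers of 31 mod 99 (each is the square of the previous):
  31^1 ≡ 31 (mod 99)
  31^2 ≡ 31² = 961 ≡ 70 (mod 99)
  31^4 ≡ 70² = 4900 ≡ 49 (mod 99)
  31^8 ≡ 49² = 2401 ≡ 25 (mod 99)
  31^16 ≡ 25² = 625 ≡ 31 (mod 99)
  31^32 ≡ 31² = 961 ≡ 70 (mod 99)
  31^64 ≡ 70² = 4900 ≡ 49 (mod 99)
  31^128 ≡ 49² = 2401 ≡ 25 (mod 99)
183 = 128 + 32 + 16 + 4 + 2 + 1, so 31^183 = 31^128 × 31^32 × 31^16 × 31^4 × 31^2 × 31^1 ≡ 25 × 70 × 31 × 49 × 70 × 31 (mod 99)
Multiplying step by step:
  25 × 70 = 1750 ≡ 67 (mod 99)
  67 × 31 = 2077 ≡ 97 (mod 99)
  97 × 49 = 4753 ≡ 1 (mod 99)
  1 × 70 = 70 ≡ 70 (mod 99)
  70 × 31 = 2170 ≡ 91 (mod 99)
Result: 31^183 ≡ 91 (mod 99)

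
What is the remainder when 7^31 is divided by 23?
Using Fermat: 7^{22} ≡ 1 (mod 23). 31 ≡ 9 (mod 22). So 7^{31} ≡ 7^{9} ≡ 15 (mod 23)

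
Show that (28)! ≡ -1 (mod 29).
(28)! mod 29 = 28. Since this equals -1 (mod 29), Wilson confirms 29 is prime.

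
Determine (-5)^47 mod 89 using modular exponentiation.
Using repeated squaring. (-5) ≡ 84 (mod 89). 47 = 32 + 8 + 4 + 2 + 1 (binary 101111). Repeated squaring mod 89: 84^1 ≡ 84; 84^2 ≡ 84² = 7056 ≡ 25; 84^4 ≡ 25² = 625 ≡ 2; 84^8 ≡ 2² = 4 ≡ 4; 84^16 ≡ 4² = 16 ≡ 16; 84^32 ≡ 16² = 256 ≡ 78. Multiply: (-5)^47 ≡ 84^32 × 84^8 × 84^4 × 84^2 × 84^1 ≡ 78 × 4 × 2 × 25 × 84 (mod 89): 78 × 4 = 312 ≡ 45; 45 × 2 = 90 ≡ 1; 1 × 25 = 25 ≡ 25; 25 × 84 = 2100 ≡ 53. So (-5)^47 ≡ 53 (mod 89).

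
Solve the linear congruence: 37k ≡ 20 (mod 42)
38

Since gcd(37, 42) = 1 divides 20, a solution exists.
Multiply both sides by the inverse of 37 mod 42:
  37^(-1) mod 42 = 25
  x ≡ 25 × 20 ≡ 500 ≡ 38 (mod 42)
Verification: 37 × 38 = 1406 = 33 × 42 + 20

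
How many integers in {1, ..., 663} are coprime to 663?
384

Prime factorization: 663 = 3 × 13 × 17
Using the formula φ(n) = n × Π(1 - 1/p) for each prime factor p:
φ(663) = 663 × (1 - 1/3) × (1 - 1/13) × (1 - 1/17)
φ(663) = 384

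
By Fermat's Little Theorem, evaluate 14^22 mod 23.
By Fermat's Little Theorem, 14^{22} ≡ 1 (mod 23) since 23 is prime and gcd(14, 23) = 1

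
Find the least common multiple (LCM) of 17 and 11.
187

First find GCD(17, 11) using the Euclidean algorithm:
17 = 1 × 11 + 6
11 = 1 × 6 + 5
6 = 1 × 5 + 1
5 = 5 × 1 + 0
GCD(17, 11) = 1

LCM formula: LCM(a, b) = (a × b) / GCD(a, b)
LCM(17, 11) = (17 × 11) / 1
LCM(17, 11) = 187 / 1
LCM(17, 11) = 187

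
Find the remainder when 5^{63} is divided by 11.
By Fermat: 5^{10} ≡ 1 (mod 11). 63 = 6×10 + 3. So 5^{63} ≡ 5^{3} ≡ 4 (mod 11)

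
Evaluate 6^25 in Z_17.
Using Fermat: 6^{16} ≡ 1 (mod 17). 25 ≡ 9 (mod 16). So 6^{25} ≡ 6^{9} ≡ 11 (mod 17)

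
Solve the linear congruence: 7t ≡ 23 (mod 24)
17

Since gcd(7, 24) = 1 divides 23, a solution exists.
Multiply both sides by the inverse of 7 mod 24:
  7^(-1) mod 24 = 7
  x ≡ 7 × 23 ≡ 161 ≡ 17 (mod 24)
Verification: 7 × 17 = 119 = 4 × 24 + 23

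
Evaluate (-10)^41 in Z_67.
Using repeated squaring. (-10) ≡ 57 (mod 67). 41 = 32 + 8 + 1 (binary 101001). Repeated squaring mod 67: 57^1 ≡ 57; 57^2 ≡ 57² = 3249 ≡ 33; 57^4 ≡ 33² = 1089 ≡ 17; 57^8 ≡ 17² = 289 ≡ 21; 57^16 ≡ 21² = 441 ≡ 39; 57^32 ≡ 39² = 1521 ≡ 47. Multiply: (-10)^41 ≡ 57^32 × 57^8 × 57^1 ≡ 47 × 21 × 57 (mod 67): 47 × 21 = 987 ≡ 49; 49 × 57 = 2793 ≡ 46. So (-10)^41 ≡ 46 (mod 67).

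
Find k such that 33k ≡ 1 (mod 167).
33^(-1) ≡ 81 (mod 167). Verification: 33 × 81 = 2673 ≡ 1 (mod 167)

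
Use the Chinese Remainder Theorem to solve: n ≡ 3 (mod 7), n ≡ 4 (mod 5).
24

Using the Chinese Remainder Theorem:
M = product of moduli = 35
For equation 1: M_1 = 5, 5 ≡ 5 (mod 7), inverse of 5 mod 7 is 3 (check: 5 × 3 = 15 ≡ 1 (mod 7))
For equation 2: M_2 = 7, 7 ≡ 2 (mod 5), inverse of 7 mod 5 is 3 (check: 2 × 3 = 6 ≡ 1 (mod 5))
Combine: n ≡ Σ r_i×M_i×(M_i⁻¹ mod m_i) = 3×5×3 + 4×7×3 = 45 + 84 = 129
129 mod 35 = 24
n ≡ 24 (mod 35)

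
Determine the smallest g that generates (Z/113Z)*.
3

A primitive root g modulo p has order p-1 = 112
Prime divisors of 112: [2, 7]
g is a primitive root iff g^(112/q) ≢ 1 (mod 113) for each prime divisor q
Testing small values:
  g = 2: 2^56 ≡ 1, 2^16 ≡ 109 (mod 113) → 2^56 ≡ 1, not primitive root
  g = 3: 3^56 ≡ 112, 3^16 ≡ 49 (mod 113) → none is 1, primitive root!
The smallest primitive root is 3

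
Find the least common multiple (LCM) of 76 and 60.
1140

First find GCD(76, 60) using the Euclidean algorithm:
76 = 1 × 60 + 16
60 = 3 × 16 + 12
16 = 1 × 12 + 4
12 = 3 × 4 + 0
GCD(76, 60) = 4

LCM formula: LCM(a, b) = (a × b) / GCD(a, b)
LCM(76, 60) = (76 × 60) / 4
LCM(76, 60) = 4560 / 4
LCM(76, 60) = 1140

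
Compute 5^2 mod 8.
2 = 2 (binary 10). Repeated squaring mod 8: 5^1 ≡ 5; 5^2 ≡ 5² = 25 ≡ 1. So 5^2 ≡ 1 (mod 8).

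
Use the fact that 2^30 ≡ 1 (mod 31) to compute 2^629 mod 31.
By Fermat: 2^{30} ≡ 1 (mod 31). 629 ≡ 29 (mod 30). So 2^{629} ≡ 2^{29} ≡ 16 (mod 31)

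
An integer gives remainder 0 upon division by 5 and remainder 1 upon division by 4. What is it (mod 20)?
M = 5 × 4 = 20. M₁ = 4, y₁ ≡ 4 (mod 5). M₂ = 5, y₂ ≡ 1 (mod 4). n = 0×4×4 + 1×5×1 ≡ 5 (mod 20). The smallest positive such number is 5.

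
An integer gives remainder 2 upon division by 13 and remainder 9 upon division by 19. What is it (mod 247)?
M = 13 × 19 = 247. M₁ = 19, y₁ ≡ 11 (mod 13). M₂ = 13, y₂ ≡ 3 (mod 19). m = 2×19×11 + 9×13×3 ≡ 28 (mod 247). The smallest positive such number is 28.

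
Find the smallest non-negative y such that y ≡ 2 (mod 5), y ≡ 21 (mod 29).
137

Using the Chinese Remainder Theorem:
M = product of moduli = 145
For equation 1: M_1 = 29, 29 ≡ 4 (mod 5), inverse of 29 mod 5 is 4 (check: 4 × 4 = 16 ≡ 1 (mod 5))
For equation 2: M_2 = 5, 5 ≡ 5 (mod 29), inverse of 5 mod 29 is 6 (check: 5 × 6 = 30 ≡ 1 (mod 29))
Combine: y ≡ Σ r_i×M_i×(M_i⁻¹ mod m_i) = 2×29×4 + 21×5×6 = 232 + 630 = 862
862 mod 145 = 137
y ≡ 137 (mod 145)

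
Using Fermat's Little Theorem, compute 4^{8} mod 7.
2

By Fermat's Little Theorem, a^(p-1) ≡ 1 (mod p) for prime p and gcd(a, p) = 1
Here p = 7, so 4^6 ≡ 1 (mod 7)
We can reduce the exponent: 8 mod 6 = 2
So 4^8 ≡ 4^2 (mod 7)
Computing: 4^2 mod 7 = 2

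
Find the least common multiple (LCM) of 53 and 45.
2385

First find GCD(53, 45) using the Euclidean algorithm:
53 = 1 × 45 + 8
45 = 5 × 8 + 5
8 = 1 × 5 + 3
5 = 1 × 3 + 2
3 = 1 × 2 + 1
2 = 2 × 1 + 0
GCD(53, 45) = 1

LCM formula: LCM(a, b) = (a × b) / GCD(a, b)
LCM(53, 45) = (53 × 45) / 1
LCM(53, 45) = 2385 / 1
LCM(53, 45) = 2385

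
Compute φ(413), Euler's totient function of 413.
348

Prime factorization: 413 = 7 × 59
Using the formula φ(n) = n × Π(1 - 1/p) for each prime factor p:
φ(413) = 413 × (1 - 1/7) × (1 - 1/59)
φ(413) = 348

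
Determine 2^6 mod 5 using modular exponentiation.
6 = 4 + 2 (binary 110). Repeated squaring mod 5: 2^1 ≡ 2; 2^2 ≡ 2² = 4 ≡ 4; 2^4 ≡ 4² = 16 ≡ 1. Multiply: 2^6 = 2^4 × 2^2 ≡ 1 × 4 (mod 5): 1 × 4 = 4 ≡ 4. So 2^6 ≡ 4 (mod 5).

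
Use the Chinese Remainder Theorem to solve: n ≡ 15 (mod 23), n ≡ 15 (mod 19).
15

Using the Chinese Remainder Theorem:
M = product of moduli = 437
For equation 1: M_1 = 19, 19 ≡ 19 (mod 23), inverse of 19 mod 23 is 17 (check: 19 × 17 = 323 ≡ 1 (mod 23))
For equation 2: M_2 = 23, 23 ≡ 4 (mod 19), inverse of 23 mod 19 is 5 (check: 4 × 5 = 20 ≡ 1 (mod 19))
Combine: n ≡ Σ r_i×M_i×(M_i⁻¹ mod m_i) = 15×19×17 + 15×23×5 = 4845 + 1725 = 6570
6570 mod 437 = 15
n ≡ 15 (mod 437)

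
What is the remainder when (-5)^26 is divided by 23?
Using Fermat: (-5)^{22} ≡ 1 (mod 23). 26 ≡ 4 (mod 22). So (-5)^{26} ≡ (-5)^{4} ≡ 4 (mod 23)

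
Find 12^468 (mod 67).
Using Fermat: 12^{66} ≡ 1 (mod 67). 468 ≡ 6 (mod 66). So 12^{468} ≡ 12^{6} ≡ 62 (mod 67)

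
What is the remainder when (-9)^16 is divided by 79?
Using repeated squaring. (-9) ≡ 70 (mod 79). 16 = 16 (binary 10000). Repeated squaring mod 79: 70^1 ≡ 70; 70^2 ≡ 70² = 4900 ≡ 2; 70^4 ≡ 2² = 4 ≡ 4; 70^8 ≡ 4² = 16 ≡ 16; 70^16 ≡ 16² = 256 ≡ 19. So (-9)^16 ≡ 19 (mod 79).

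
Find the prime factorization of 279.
3^2 × 31

Divide by primes starting from smallest:
279 ÷ 3 = 93
93 ÷ 3 = 31
31 ÷ 31 = 1

279 = 3^2 × 31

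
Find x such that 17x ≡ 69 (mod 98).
79

Since gcd(17, 98) = 1 divides 69, a solution exists.
Multiply both sides by the inverse of 17 mod 98:
  17^(-1) mod 98 = 75
  x ≡ 75 × 69 ≡ 5175 ≡ 79 (mod 98)
Verification: 17 × 79 = 1343 = 13 × 98 + 69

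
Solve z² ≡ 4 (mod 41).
The square roots of 4 mod 41 are 2 and 39. Verify: 2² = 4 ≡ 4 (mod 41)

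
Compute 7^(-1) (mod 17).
7^(-1) ≡ 5 (mod 17). Verification: 7 × 5 = 35 ≡ 1 (mod 17)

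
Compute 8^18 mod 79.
Using repeated squaring. 18 = 16 + 2 (binary 10010). Repeated squaring mod 79: 8^1 ≡ 8; 8^2 ≡ 8² = 64 ≡ 64; 8^4 ≡ 64² = 4096 ≡ 67; 8^8 ≡ 67² = 4489 ≡ 65; 8^16 ≡ 65² = 4225 ≡ 38. Multiply: 8^18 = 8^16 × 8^2 ≡ 38 × 64 (mod 79): 38 × 64 = 2432 ≡ 62. So 8^18 ≡ 62 (mod 79).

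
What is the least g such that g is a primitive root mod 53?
p - 1 = 52 has prime divisors 2, 13. h is a primitive root mod 53 iff h^(52/q) ≢ 1 (mod 53) for each such q.
h = 2: 2^26 ≡ 52, 2^4 ≡ 16 (mod 53); none is 1, so 2 has order 52 and is a primitive root.
The smallest primitive root mod 53 is g = 2.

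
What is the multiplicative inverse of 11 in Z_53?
29

Using Extended Euclidean Algorithm:
gcd(11, 53) = 1
Bezout coefficients: 11 × -24 + 53 × 5 = 1
So 11 × -24 ≡ 1 (mod 53)
The inverse is -24 mod 53 = 29
Verification: 11 × 29 = 319 = 6 × 53 + 1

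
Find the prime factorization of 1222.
2 × 13 × 47

Divide by primes starting from smallest:
1222 ÷ 2 = 611
611 ÷ 13 = 47
47 ÷ 47 = 1

1222 = 2 × 13 × 47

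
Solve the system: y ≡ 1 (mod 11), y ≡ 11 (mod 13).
M = 11 × 13 = 143. M₁ = 13, y₁ ≡ 6 (mod 11). M₂ = 11, y₂ ≡ 6 (mod 13). y = 1×13×6 + 11×11×6 ≡ 89 (mod 143)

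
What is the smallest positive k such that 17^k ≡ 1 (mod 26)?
Powers of 17 mod 26: 17^1≡17, 17^2≡3, 17^3≡25, 17^4≡9, 17^5≡23, 17^6≡1. Order = 6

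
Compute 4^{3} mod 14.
8

Using successive squaring:
Binary expansion of 3: 11
Powers of 4 mod 14 (each is the square of the previous):
  4^1 ≡ 4 (mod 14)
  4^2 ≡ 4² = 16 ≡ 2 (mod 14)
3 = 2 + 1, so 4^3 = 4^2 × 4^1 ≡ 2 × 4 (mod 14)
Multiplying step by step:
  2 × 4 = 8 ≡ 8 (mod 14)
Result: 4^3 ≡ 8 (mod 14)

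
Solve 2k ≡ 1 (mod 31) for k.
16

Using Extended Euclidean Algorithm:
gcd(2, 31) = 1
Bezout coefficients: 2 × -15 + 31 × 1 = 1
So 2 × -15 ≡ 1 (mod 31)
The inverse is -15 mod 31 = 16
Verification: 2 × 16 = 32 = 1 × 31 + 1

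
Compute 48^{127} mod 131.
117

Using successive squaring:
Binary expansion of 127: 1111111
Powers of 48 mod 131 (each is the square of the previous):
  48^1 ≡ 48 (mod 131)
  48^2 ≡ 48² = 2304 ≡ 77 (mod 131)
  48^4 ≡ 77² = 5929 ≡ 34 (mod 131)
  48^8 ≡ 34² = 1156 ≡ 108 (mod 131)
  48^16 ≡ 108² = 11664 ≡ 5 (mod 131)
  48^32 ≡ 5² = 25 ≡ 25 (mod 131)
  48^64 ≡ 25² = 625 ≡ 101 (mod 131)
127 = 64 + 32 + 16 + 8 + 4 + 2 + 1, so 48^127 = 48^64 × 48^32 × 48^16 × 48^8 × 48^4 × 48^2 × 48^1 ≡ 101 × 25 × 5 × 108 × 34 × 77 × 48 (mod 131)
Multiplying step by step:
  101 × 25 = 2525 ≡ 36 (mod 131)
  36 × 5 = 180 ≡ 49 (mod 131)
  49 × 108 = 5292 ≡ 52 (mod 131)
  52 × 34 = 1768 ≡ 65 (mod 131)
  65 × 77 = 5005 ≡ 27 (mod 131)
  27 × 48 = 1296 ≡ 117 (mod 131)
Result: 48^127 ≡ 117 (mod 131)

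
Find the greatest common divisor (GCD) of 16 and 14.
2

Using the Euclidean algorithm:
16 = 1 × 14 + 2
14 = 7 × 2 + 0

GCD(16, 14) = 2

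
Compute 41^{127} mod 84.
41

Using successive squaring:
Binary expansion of 127: 1111111
Powers of 41 mod 84 (each is the square of the previous):
  41^1 ≡ 41 (mod 84)
  41^2 ≡ 41² = 1681 ≡ 1 (mod 84)
  41^4 ≡ 1² = 1 ≡ 1 (mod 84)
  41^8 ≡ 1² = 1 ≡ 1 (mod 84)
  41^16 ≡ 1² = 1 ≡ 1 (mod 84)
  41^32 ≡ 1² = 1 ≡ 1 (mod 84)
  41^64 ≡ 1² = 1 ≡ 1 (mod 84)
127 = 64 + 32 + 16 + 8 + 4 + 2 + 1, so 41^127 = 41^64 × 41^32 × 41^16 × 41^8 × 41^4 × 41^2 × 41^1 ≡ 1 × 1 × 1 × 1 × 1 × 1 × 41 (mod 84)
Multiplying step by step:
  1 × 1 = 1 ≡ 1 (mod 84)
  1 × 1 = 1 ≡ 1 (mod 84)
  1 × 1 = 1 ≡ 1 (mod 84)
  1 × 1 = 1 ≡ 1 (mod 84)
  1 × 1 = 1 ≡ 1 (mod 84)
  1 × 41 = 41 ≡ 41 (mod 84)
Result: 41^127 ≡ 41 (mod 84)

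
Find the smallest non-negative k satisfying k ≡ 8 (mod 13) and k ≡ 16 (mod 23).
M = 13 × 23 = 299. M₁ = 23, y₁ ≡ 4 (mod 13). M₂ = 13, y₂ ≡ 16 (mod 23). k = 8×23×4 + 16×13×16 ≡ 177 (mod 299)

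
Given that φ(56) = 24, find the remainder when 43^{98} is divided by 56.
By Euler: 43^{24} ≡ 1 (mod 56) since gcd(43, 56) = 1. 98 = 4×24 + 2. So 43^{98} ≡ 43^{2} ≡ 1 (mod 56)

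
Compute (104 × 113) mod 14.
6

(104 × 113) = 11752
11752 mod 14 = 6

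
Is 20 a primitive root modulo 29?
No

To verify, check if 20^(28/q) ≢ 1 (mod 29) for each prime divisor q of 28
Divisors of 28 = 28: [1, 2, 4, 7, 14, 28]
  20^(28/2) = 20^14 ≡ 1 (mod 29)
  20^(28/7) = 20^4 ≡ 7 (mod 29)
Conclusion: 20 is not a primitive root modulo 29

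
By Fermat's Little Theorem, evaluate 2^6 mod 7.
By Fermat's Little Theorem, 2^{6} ≡ 1 (mod 7) since 7 is prime and gcd(2, 7) = 1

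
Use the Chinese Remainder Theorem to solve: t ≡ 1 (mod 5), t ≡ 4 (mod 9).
M = 5 × 9 = 45. M₁ = 9, y₁ ≡ 4 (mod 5). M₂ = 5, y₂ ≡ 2 (mod 9). t = 1×9×4 + 4×5×2 ≡ 31 (mod 45)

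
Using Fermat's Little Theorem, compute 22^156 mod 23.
By Fermat: 22^{22} ≡ 1 (mod 23). 156 = 7×22 + 2. So 22^{156} ≡ 22^{2} ≡ 1 (mod 23)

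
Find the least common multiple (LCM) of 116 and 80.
2320

First find GCD(116, 80) using the Euclidean algorithm:
116 = 1 × 80 + 36
80 = 2 × 36 + 8
36 = 4 × 8 + 4
8 = 2 × 4 + 0
GCD(116, 80) = 4

LCM formula: LCM(a, b) = (a × b) / GCD(a, b)
LCM(116, 80) = (116 × 80) / 4
LCM(116, 80) = 9280 / 4
LCM(116, 80) = 2320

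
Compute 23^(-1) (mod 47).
23^(-1) ≡ 45 (mod 47). Verification: 23 × 45 = 1035 ≡ 1 (mod 47)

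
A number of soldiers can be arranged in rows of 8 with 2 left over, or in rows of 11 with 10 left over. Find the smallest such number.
M = 8 × 11 = 88. M₁ = 11, y₁ ≡ 3 (mod 8). M₂ = 8, y₂ ≡ 7 (mod 11). m = 2×11×3 + 10×8×7 ≡ 10 (mod 88). The smallest positive such number is 10.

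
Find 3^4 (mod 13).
4 = 4 (binary 100). Repeated squaring mod 13: 3^1 ≡ 3; 3^2 ≡ 3² = 9 ≡ 9; 3^4 ≡ 9² = 81 ≡ 3. So 3^4 ≡ 3 (mod 13).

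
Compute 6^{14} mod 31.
5

Using successive squaring:
Binary expansion of 14: 1110
Powers of 6 mod 31 (each is the square of the previous):
  6^1 ≡ 6 (mod 31)
  6^2 ≡ 6² = 36 ≡ 5 (mod 31)
  6^4 ≡ 5² = 25 ≡ 25 (mod 31)
  6^8 ≡ 25² = 625 ≡ 5 (mod 31)
14 = 8 + 4 + 2, so 6^14 = 6^8 × 6^4 × 6^2 ≡ 5 × 25 × 5 (mod 31)
Multiplying step by step:
  5 × 25 = 125 ≡ 1 (mod 31)
  1 × 5 = 5 ≡ 5 (mod 31)
Result: 6^14 ≡ 5 (mod 31)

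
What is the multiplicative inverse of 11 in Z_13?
6

Using Extended Euclidean Algorithm:
gcd(11, 13) = 1
Bezout coefficients: 11 × 6 + 13 × -5 = 1
So 11 × 6 ≡ 1 (mod 13)
The inverse is 6 mod 13 = 6
Verification: 11 × 6 = 66 = 5 × 13 + 1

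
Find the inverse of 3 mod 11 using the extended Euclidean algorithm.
Extended GCD: 3(4) + 11(-1) = 1. So 3^(-1) ≡ 4 ≡ 4 (mod 11). Verify: 3 × 4 = 12 ≡ 1 (mod 11)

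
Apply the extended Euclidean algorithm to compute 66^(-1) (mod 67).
Extended GCD: 66(-1) + 67(1) = 1. So 66^(-1) ≡ 66 ≡ 66 (mod 67). Verify: 66 × 66 = 4356 ≡ 1 (mod 67)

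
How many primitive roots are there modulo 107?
52

The number of primitive roots modulo p is φ(p-1) = φ(106)
φ(106) = 52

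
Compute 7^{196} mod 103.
17

Using successive squaring:
Binary expansion of 196: 11000100
Powers of 7 mod 103 (each is the square of the previous):
  7^1 ≡ 7 (mod 103)
  7^2 ≡ 7² = 49 ≡ 49 (mod 103)
  7^4 ≡ 49² = 2401 ≡ 32 (mod 103)
  7^8 ≡ 32² = 1024 ≡ 97 (mod 103)
  7^16 ≡ 97² = 9409 ≡ 36 (mod 103)
  7^32 ≡ 36² = 1296 ≡ 60 (mod 103)
  7^64 ≡ 60² = 3600 ≡ 98 (mod 103)
  7^128 ≡ 98² = 9604 ≡ 25 (mod 103)
196 = 128 + 64 + 4, so 7^196 = 7^128 × 7^64 × 7^4 ≡ 25 × 98 × 32 (mod 103)
Multiplying step by step:
  25 × 98 = 2450 ≡ 81 (mod 103)
  81 × 32 = 2592 ≡ 17 (mod 103)
Result: 7^196 ≡ 17 (mod 103)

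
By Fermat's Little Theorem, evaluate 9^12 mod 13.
By Fermat's Little Theorem, 9^{12} ≡ 1 (mod 13) since 13 is prime and gcd(9, 13) = 1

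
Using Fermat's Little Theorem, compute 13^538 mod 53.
By Fermat: 13^{52} ≡ 1 (mod 53). 538 ≡ 18 (mod 52). So 13^{538} ≡ 13^{18} ≡ 28 (mod 53)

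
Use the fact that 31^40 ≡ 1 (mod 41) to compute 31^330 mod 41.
By Fermat: 31^{40} ≡ 1 (mod 41). 330 = 8×40 + 10. So 31^{330} ≡ 31^{10} ≡ 1 (mod 41)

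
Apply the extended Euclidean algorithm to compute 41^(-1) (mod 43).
Extended GCD: 41(21) + 43(-20) = 1. So 41^(-1) ≡ 21 ≡ 21 (mod 43). Verify: 41 × 21 = 861 ≡ 1 (mod 43)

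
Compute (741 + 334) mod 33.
19

(741 + 334) = 1075
1075 mod 33 = 19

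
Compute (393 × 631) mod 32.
15

(393 × 631) = 247983
247983 mod 32 = 15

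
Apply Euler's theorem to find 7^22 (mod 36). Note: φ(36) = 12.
By Euler: 7^{12} ≡ 1 (mod 36) since gcd(7, 36) = 1. 22 = 1×12 + 10. So 7^{22} ≡ 7^{10} ≡ 25 (mod 36)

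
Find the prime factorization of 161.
7 × 23

Divide by primes starting from smallest:
161 ÷ 7 = 23
23 ÷ 23 = 1

161 = 7 × 23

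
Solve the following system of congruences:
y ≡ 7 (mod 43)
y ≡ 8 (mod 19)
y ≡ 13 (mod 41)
23055

Using the Chinese Remainder Theorem:
M = product of moduli = 33497
For equation 1: M_1 = 779, 779 ≡ 5 (mod 43), inverse of 779 mod 43 is 26 (check: 5 × 26 = 130 ≡ 1 (mod 43))
For equation 2: M_2 = 1763, 1763 ≡ 15 (mod 19), inverse of 1763 mod 19 is 14 (check: 15 × 14 = 210 ≡ 1 (mod 19))
For equation 3: M_3 = 817, 817 ≡ 38 (mod 41), inverse of 817 mod 41 is 27 (check: 38 × 27 = 1026 ≡ 1 (mod 41))
Combine: y ≡ Σ r_i×M_i×(M_i⁻¹ mod m_i) = 7×779×26 + 8×1763×14 + 13×817×27 = 141778 + 197456 + 286767 = 626001
626001 mod 33497 = 23055
y ≡ 23055 (mod 33497)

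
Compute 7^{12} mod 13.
1

Using successive squaring:
Binary expansion of 12: 1100
Powers of 7 mod 13 (each is the square of the previous):
  7^1 ≡ 7 (mod 13)
  7^2 ≡ 7² = 49 ≡ 10 (mod 13)
  7^4 ≡ 10² = 100 ≡ 9 (mod 13)
  7^8 ≡ 9² = 81 ≡ 3 (mod 13)
12 = 8 + 4, so 7^12 = 7^8 × 7^4 ≡ 3 × 9 (mod 13)
Multiplying step by step:
  3 × 9 = 27 ≡ 1 (mod 13)
Result: 7^12 ≡ 1 (mod 13)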